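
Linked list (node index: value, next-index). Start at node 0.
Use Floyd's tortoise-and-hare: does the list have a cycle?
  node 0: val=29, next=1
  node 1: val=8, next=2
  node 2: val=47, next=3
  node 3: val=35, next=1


Floyd's tortoise (slow, +1) and hare (fast, +2):
  init: slow=0, fast=0
  step 1: slow=1, fast=2
  step 2: slow=2, fast=1
  step 3: slow=3, fast=3
  slow == fast at node 3: cycle detected

Cycle: yes


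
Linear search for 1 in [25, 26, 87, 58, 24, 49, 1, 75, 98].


i=0: 25!=1
i=1: 26!=1
i=2: 87!=1
i=3: 58!=1
i=4: 24!=1
i=5: 49!=1
i=6: 1==1 found!

Found at 6, 7 comps


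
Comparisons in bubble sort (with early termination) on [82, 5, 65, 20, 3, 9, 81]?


Algorithm: bubble sort (with early termination)
Input: [82, 5, 65, 20, 3, 9, 81]
Sorted: [3, 5, 9, 20, 65, 81, 82]

20


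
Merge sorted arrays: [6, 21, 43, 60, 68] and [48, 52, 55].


Take 6 from A
Take 21 from A
Take 43 from A
Take 48 from B
Take 52 from B
Take 55 from B

Merged: [6, 21, 43, 48, 52, 55, 60, 68]


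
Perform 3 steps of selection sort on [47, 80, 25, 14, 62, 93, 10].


Initial: [47, 80, 25, 14, 62, 93, 10]
Step 1: min=10 at 6
  Swap: [10, 80, 25, 14, 62, 93, 47]
Step 2: min=14 at 3
  Swap: [10, 14, 25, 80, 62, 93, 47]
Step 3: min=25 at 2
  Swap: [10, 14, 25, 80, 62, 93, 47]

After 3 steps: [10, 14, 25, 80, 62, 93, 47]


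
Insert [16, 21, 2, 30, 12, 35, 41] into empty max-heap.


Insert 16: [16]
Insert 21: [21, 16]
Insert 2: [21, 16, 2]
Insert 30: [30, 21, 2, 16]
Insert 12: [30, 21, 2, 16, 12]
Insert 35: [35, 21, 30, 16, 12, 2]
Insert 41: [41, 21, 35, 16, 12, 2, 30]

Final heap: [41, 21, 35, 16, 12, 2, 30]


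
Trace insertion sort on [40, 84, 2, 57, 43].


Initial: [40, 84, 2, 57, 43]
Insert 84: [40, 84, 2, 57, 43]
Insert 2: [2, 40, 84, 57, 43]
Insert 57: [2, 40, 57, 84, 43]
Insert 43: [2, 40, 43, 57, 84]

Sorted: [2, 40, 43, 57, 84]


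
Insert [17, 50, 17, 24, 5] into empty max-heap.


Insert 17: [17]
Insert 50: [50, 17]
Insert 17: [50, 17, 17]
Insert 24: [50, 24, 17, 17]
Insert 5: [50, 24, 17, 17, 5]

Final heap: [50, 24, 17, 17, 5]


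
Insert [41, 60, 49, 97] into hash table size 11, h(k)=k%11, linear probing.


Insert 41: h=8 -> slot 8
Insert 60: h=5 -> slot 5
Insert 49: h=5, 1 probes -> slot 6
Insert 97: h=9 -> slot 9

Table: [None, None, None, None, None, 60, 49, None, 41, 97, None]


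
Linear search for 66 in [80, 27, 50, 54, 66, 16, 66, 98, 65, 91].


i=0: 80!=66
i=1: 27!=66
i=2: 50!=66
i=3: 54!=66
i=4: 66==66 found!

Found at 4, 5 comps


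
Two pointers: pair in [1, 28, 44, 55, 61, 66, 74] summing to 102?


lo=0(1)+hi=6(74)=75
lo=1(28)+hi=6(74)=102

Yes: 28+74=102


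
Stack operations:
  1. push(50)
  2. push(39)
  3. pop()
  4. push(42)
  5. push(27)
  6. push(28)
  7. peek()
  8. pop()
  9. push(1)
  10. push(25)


push(50) -> [50]
push(39) -> [50, 39]
pop()->39, [50]
push(42) -> [50, 42]
push(27) -> [50, 42, 27]
push(28) -> [50, 42, 27, 28]
peek()->28
pop()->28, [50, 42, 27]
push(1) -> [50, 42, 27, 1]
push(25) -> [50, 42, 27, 1, 25]

Final stack: [50, 42, 27, 1, 25]


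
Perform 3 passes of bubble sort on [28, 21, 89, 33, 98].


Initial: [28, 21, 89, 33, 98]
Pass 1: [21, 28, 33, 89, 98] (2 swaps)
Pass 2: [21, 28, 33, 89, 98] (0 swaps)
Pass 3: [21, 28, 33, 89, 98] (0 swaps)

After 3 passes: [21, 28, 33, 89, 98]


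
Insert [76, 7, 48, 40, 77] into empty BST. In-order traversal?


Insert 76: root
Insert 7: L from 76
Insert 48: L from 76 -> R from 7
Insert 40: L from 76 -> R from 7 -> L from 48
Insert 77: R from 76

In-order: [7, 40, 48, 76, 77]


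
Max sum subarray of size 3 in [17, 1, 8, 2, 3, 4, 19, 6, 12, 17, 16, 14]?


[0:3]: 26
[1:4]: 11
[2:5]: 13
[3:6]: 9
[4:7]: 26
[5:8]: 29
[6:9]: 37
[7:10]: 35
[8:11]: 45
[9:12]: 47

Max: 47 at [9:12]


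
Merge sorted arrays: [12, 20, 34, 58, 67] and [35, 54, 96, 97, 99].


Take 12 from A
Take 20 from A
Take 34 from A
Take 35 from B
Take 54 from B
Take 58 from A
Take 67 from A

Merged: [12, 20, 34, 35, 54, 58, 67, 96, 97, 99]


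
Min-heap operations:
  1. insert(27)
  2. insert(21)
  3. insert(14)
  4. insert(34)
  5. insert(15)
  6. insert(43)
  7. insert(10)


insert(27) -> [27]
insert(21) -> [21, 27]
insert(14) -> [14, 27, 21]
insert(34) -> [14, 27, 21, 34]
insert(15) -> [14, 15, 21, 34, 27]
insert(43) -> [14, 15, 21, 34, 27, 43]
insert(10) -> [10, 15, 14, 34, 27, 43, 21]

Final heap: [10, 15, 14, 34, 27, 43, 21]


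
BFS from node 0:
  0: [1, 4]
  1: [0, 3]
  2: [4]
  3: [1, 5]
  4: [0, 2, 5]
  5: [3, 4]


Visit 0, enqueue [1, 4]
Visit 1, enqueue [3]
Visit 4, enqueue [2, 5]
Visit 3, enqueue []
Visit 2, enqueue []
Visit 5, enqueue []

BFS order: [0, 1, 4, 3, 2, 5]


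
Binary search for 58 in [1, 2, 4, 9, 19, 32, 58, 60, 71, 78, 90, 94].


Step 1: lo=0, hi=11, mid=5, val=32
Step 2: lo=6, hi=11, mid=8, val=71
Step 3: lo=6, hi=7, mid=6, val=58

Found at index 6


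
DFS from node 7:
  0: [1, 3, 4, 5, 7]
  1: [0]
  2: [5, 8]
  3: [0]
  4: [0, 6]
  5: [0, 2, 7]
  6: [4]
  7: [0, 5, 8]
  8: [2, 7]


Visit 7, push [8, 5, 0]
Visit 0, push [5, 4, 3, 1]
Visit 1, push []
Visit 3, push []
Visit 4, push [6]
Visit 6, push []
Visit 5, push [2]
Visit 2, push [8]
Visit 8, push []

DFS order: [7, 0, 1, 3, 4, 6, 5, 2, 8]


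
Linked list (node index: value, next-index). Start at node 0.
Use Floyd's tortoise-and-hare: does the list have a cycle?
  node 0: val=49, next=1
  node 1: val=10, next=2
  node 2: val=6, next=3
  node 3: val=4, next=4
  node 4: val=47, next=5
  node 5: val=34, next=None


Floyd's tortoise (slow, +1) and hare (fast, +2):
  init: slow=0, fast=0
  step 1: slow=1, fast=2
  step 2: slow=2, fast=4
  step 3: fast 4->5->None, no cycle

Cycle: no


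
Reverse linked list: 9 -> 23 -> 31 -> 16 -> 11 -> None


Step 1: curr=9, set curr.next=prev(None) | reversed so far: 9
Step 2: curr=23, set curr.next=prev(9) | reversed so far: 23 -> 9
Step 3: curr=31, set curr.next=prev(23) | reversed so far: 31 -> 23 -> 9
Step 4: curr=16, set curr.next=prev(31) | reversed so far: 16 -> 31 -> 23 -> 9
Step 5: curr=11, set curr.next=prev(16) | reversed so far: 11 -> 16 -> 31 -> 23 -> 9

11 -> 16 -> 31 -> 23 -> 9 -> None


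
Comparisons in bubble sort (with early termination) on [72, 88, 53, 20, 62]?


Algorithm: bubble sort (with early termination)
Input: [72, 88, 53, 20, 62]
Sorted: [20, 53, 62, 72, 88]

10


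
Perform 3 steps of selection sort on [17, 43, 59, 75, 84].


Initial: [17, 43, 59, 75, 84]
Step 1: min=17 at 0
  Swap: [17, 43, 59, 75, 84]
Step 2: min=43 at 1
  Swap: [17, 43, 59, 75, 84]
Step 3: min=59 at 2
  Swap: [17, 43, 59, 75, 84]

After 3 steps: [17, 43, 59, 75, 84]


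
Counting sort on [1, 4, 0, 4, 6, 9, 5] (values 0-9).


Input: [1, 4, 0, 4, 6, 9, 5]
Counts: [1, 1, 0, 0, 2, 1, 1, 0, 0, 1]

Sorted: [0, 1, 4, 4, 5, 6, 9]


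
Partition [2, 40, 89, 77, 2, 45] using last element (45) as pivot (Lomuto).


Pivot: 45
  2 <= 45: advance i (no swap)
  40 <= 45: advance i (no swap)
  2 <= 45: swap -> [2, 40, 2, 77, 89, 45]
Place pivot at 3: [2, 40, 2, 45, 89, 77]

Partitioned: [2, 40, 2, 45, 89, 77]


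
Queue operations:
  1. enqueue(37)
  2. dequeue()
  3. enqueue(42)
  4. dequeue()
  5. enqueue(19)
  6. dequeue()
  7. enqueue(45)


enqueue(37) -> [37]
dequeue()->37, []
enqueue(42) -> [42]
dequeue()->42, []
enqueue(19) -> [19]
dequeue()->19, []
enqueue(45) -> [45]

Final queue: [45]


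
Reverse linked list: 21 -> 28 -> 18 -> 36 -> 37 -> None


Step 1: curr=21, set curr.next=prev(None) | reversed so far: 21
Step 2: curr=28, set curr.next=prev(21) | reversed so far: 28 -> 21
Step 3: curr=18, set curr.next=prev(28) | reversed so far: 18 -> 28 -> 21
Step 4: curr=36, set curr.next=prev(18) | reversed so far: 36 -> 18 -> 28 -> 21
Step 5: curr=37, set curr.next=prev(36) | reversed so far: 37 -> 36 -> 18 -> 28 -> 21

37 -> 36 -> 18 -> 28 -> 21 -> None


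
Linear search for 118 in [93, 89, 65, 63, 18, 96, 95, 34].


i=0: 93!=118
i=1: 89!=118
i=2: 65!=118
i=3: 63!=118
i=4: 18!=118
i=5: 96!=118
i=6: 95!=118
i=7: 34!=118

Not found, 8 comps


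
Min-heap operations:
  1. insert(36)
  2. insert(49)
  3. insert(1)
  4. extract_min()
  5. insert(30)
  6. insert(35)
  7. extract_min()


insert(36) -> [36]
insert(49) -> [36, 49]
insert(1) -> [1, 49, 36]
extract_min()->1, [36, 49]
insert(30) -> [30, 49, 36]
insert(35) -> [30, 35, 36, 49]
extract_min()->30, [35, 49, 36]

Final heap: [35, 49, 36]


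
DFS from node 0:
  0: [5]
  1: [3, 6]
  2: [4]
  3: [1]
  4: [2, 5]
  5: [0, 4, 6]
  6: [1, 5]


Visit 0, push [5]
Visit 5, push [6, 4]
Visit 4, push [2]
Visit 2, push []
Visit 6, push [1]
Visit 1, push [3]
Visit 3, push []

DFS order: [0, 5, 4, 2, 6, 1, 3]


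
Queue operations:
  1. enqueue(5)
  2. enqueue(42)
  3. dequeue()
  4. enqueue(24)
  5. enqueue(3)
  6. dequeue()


enqueue(5) -> [5]
enqueue(42) -> [5, 42]
dequeue()->5, [42]
enqueue(24) -> [42, 24]
enqueue(3) -> [42, 24, 3]
dequeue()->42, [24, 3]

Final queue: [24, 3]


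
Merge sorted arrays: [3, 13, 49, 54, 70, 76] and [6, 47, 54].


Take 3 from A
Take 6 from B
Take 13 from A
Take 47 from B
Take 49 from A
Take 54 from A
Take 54 from B

Merged: [3, 6, 13, 47, 49, 54, 54, 70, 76]


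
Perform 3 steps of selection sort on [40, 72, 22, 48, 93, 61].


Initial: [40, 72, 22, 48, 93, 61]
Step 1: min=22 at 2
  Swap: [22, 72, 40, 48, 93, 61]
Step 2: min=40 at 2
  Swap: [22, 40, 72, 48, 93, 61]
Step 3: min=48 at 3
  Swap: [22, 40, 48, 72, 93, 61]

After 3 steps: [22, 40, 48, 72, 93, 61]


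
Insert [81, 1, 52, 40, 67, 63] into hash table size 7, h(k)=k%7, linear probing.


Insert 81: h=4 -> slot 4
Insert 1: h=1 -> slot 1
Insert 52: h=3 -> slot 3
Insert 40: h=5 -> slot 5
Insert 67: h=4, 2 probes -> slot 6
Insert 63: h=0 -> slot 0

Table: [63, 1, None, 52, 81, 40, 67]


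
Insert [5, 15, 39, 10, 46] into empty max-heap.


Insert 5: [5]
Insert 15: [15, 5]
Insert 39: [39, 5, 15]
Insert 10: [39, 10, 15, 5]
Insert 46: [46, 39, 15, 5, 10]

Final heap: [46, 39, 15, 5, 10]


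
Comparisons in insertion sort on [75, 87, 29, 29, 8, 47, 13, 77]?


Algorithm: insertion sort
Input: [75, 87, 29, 29, 8, 47, 13, 77]
Sorted: [8, 13, 29, 29, 47, 75, 77, 87]

21


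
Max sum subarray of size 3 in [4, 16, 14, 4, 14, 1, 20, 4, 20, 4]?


[0:3]: 34
[1:4]: 34
[2:5]: 32
[3:6]: 19
[4:7]: 35
[5:8]: 25
[6:9]: 44
[7:10]: 28

Max: 44 at [6:9]


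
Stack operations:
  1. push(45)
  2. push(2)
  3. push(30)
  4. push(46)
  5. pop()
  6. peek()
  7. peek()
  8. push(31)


push(45) -> [45]
push(2) -> [45, 2]
push(30) -> [45, 2, 30]
push(46) -> [45, 2, 30, 46]
pop()->46, [45, 2, 30]
peek()->30
peek()->30
push(31) -> [45, 2, 30, 31]

Final stack: [45, 2, 30, 31]


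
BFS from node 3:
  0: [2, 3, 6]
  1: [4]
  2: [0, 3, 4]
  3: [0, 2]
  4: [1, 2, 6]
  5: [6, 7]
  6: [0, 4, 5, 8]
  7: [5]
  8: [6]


Visit 3, enqueue [0, 2]
Visit 0, enqueue [6]
Visit 2, enqueue [4]
Visit 6, enqueue [5, 8]
Visit 4, enqueue [1]
Visit 5, enqueue [7]
Visit 8, enqueue []
Visit 1, enqueue []
Visit 7, enqueue []

BFS order: [3, 0, 2, 6, 4, 5, 8, 1, 7]


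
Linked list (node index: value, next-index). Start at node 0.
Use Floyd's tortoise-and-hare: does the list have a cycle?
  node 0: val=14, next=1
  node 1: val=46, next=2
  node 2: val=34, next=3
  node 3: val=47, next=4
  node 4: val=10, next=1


Floyd's tortoise (slow, +1) and hare (fast, +2):
  init: slow=0, fast=0
  step 1: slow=1, fast=2
  step 2: slow=2, fast=4
  step 3: slow=3, fast=2
  step 4: slow=4, fast=4
  slow == fast at node 4: cycle detected

Cycle: yes


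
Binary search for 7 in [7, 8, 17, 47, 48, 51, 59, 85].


Step 1: lo=0, hi=7, mid=3, val=47
Step 2: lo=0, hi=2, mid=1, val=8
Step 3: lo=0, hi=0, mid=0, val=7

Found at index 0


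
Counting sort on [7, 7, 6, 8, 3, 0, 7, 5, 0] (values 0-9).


Input: [7, 7, 6, 8, 3, 0, 7, 5, 0]
Counts: [2, 0, 0, 1, 0, 1, 1, 3, 1, 0]

Sorted: [0, 0, 3, 5, 6, 7, 7, 7, 8]


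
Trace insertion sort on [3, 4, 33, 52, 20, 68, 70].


Initial: [3, 4, 33, 52, 20, 68, 70]
Insert 4: [3, 4, 33, 52, 20, 68, 70]
Insert 33: [3, 4, 33, 52, 20, 68, 70]
Insert 52: [3, 4, 33, 52, 20, 68, 70]
Insert 20: [3, 4, 20, 33, 52, 68, 70]
Insert 68: [3, 4, 20, 33, 52, 68, 70]
Insert 70: [3, 4, 20, 33, 52, 68, 70]

Sorted: [3, 4, 20, 33, 52, 68, 70]


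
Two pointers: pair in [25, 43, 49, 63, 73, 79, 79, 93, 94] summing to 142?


lo=0(25)+hi=8(94)=119
lo=1(43)+hi=8(94)=137
lo=2(49)+hi=8(94)=143
lo=2(49)+hi=7(93)=142

Yes: 49+93=142


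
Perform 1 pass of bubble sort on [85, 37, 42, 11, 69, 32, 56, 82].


Initial: [85, 37, 42, 11, 69, 32, 56, 82]
Pass 1: [37, 42, 11, 69, 32, 56, 82, 85] (7 swaps)

After 1 pass: [37, 42, 11, 69, 32, 56, 82, 85]


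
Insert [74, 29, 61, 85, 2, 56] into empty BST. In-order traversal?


Insert 74: root
Insert 29: L from 74
Insert 61: L from 74 -> R from 29
Insert 85: R from 74
Insert 2: L from 74 -> L from 29
Insert 56: L from 74 -> R from 29 -> L from 61

In-order: [2, 29, 56, 61, 74, 85]


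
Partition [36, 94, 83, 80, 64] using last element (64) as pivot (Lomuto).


Pivot: 64
  36 <= 64: advance i (no swap)
Place pivot at 1: [36, 64, 83, 80, 94]

Partitioned: [36, 64, 83, 80, 94]


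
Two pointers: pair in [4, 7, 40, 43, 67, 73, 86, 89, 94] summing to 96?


lo=0(4)+hi=8(94)=98
lo=0(4)+hi=7(89)=93
lo=1(7)+hi=7(89)=96

Yes: 7+89=96


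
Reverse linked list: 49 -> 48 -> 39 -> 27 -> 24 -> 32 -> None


Step 1: curr=49, set curr.next=prev(None) | reversed so far: 49
Step 2: curr=48, set curr.next=prev(49) | reversed so far: 48 -> 49
Step 3: curr=39, set curr.next=prev(48) | reversed so far: 39 -> 48 -> 49
Step 4: curr=27, set curr.next=prev(39) | reversed so far: 27 -> 39 -> 48 -> 49
Step 5: curr=24, set curr.next=prev(27) | reversed so far: 24 -> 27 -> 39 -> 48 -> 49
Step 6: curr=32, set curr.next=prev(24) | reversed so far: 32 -> 24 -> 27 -> 39 -> 48 -> 49

32 -> 24 -> 27 -> 39 -> 48 -> 49 -> None


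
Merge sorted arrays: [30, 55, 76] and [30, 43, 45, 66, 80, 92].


Take 30 from A
Take 30 from B
Take 43 from B
Take 45 from B
Take 55 from A
Take 66 from B
Take 76 from A

Merged: [30, 30, 43, 45, 55, 66, 76, 80, 92]


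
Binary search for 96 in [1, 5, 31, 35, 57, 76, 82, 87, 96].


Step 1: lo=0, hi=8, mid=4, val=57
Step 2: lo=5, hi=8, mid=6, val=82
Step 3: lo=7, hi=8, mid=7, val=87
Step 4: lo=8, hi=8, mid=8, val=96

Found at index 8


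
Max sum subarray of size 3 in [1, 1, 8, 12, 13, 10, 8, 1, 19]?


[0:3]: 10
[1:4]: 21
[2:5]: 33
[3:6]: 35
[4:7]: 31
[5:8]: 19
[6:9]: 28

Max: 35 at [3:6]


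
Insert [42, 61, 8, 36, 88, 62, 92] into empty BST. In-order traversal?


Insert 42: root
Insert 61: R from 42
Insert 8: L from 42
Insert 36: L from 42 -> R from 8
Insert 88: R from 42 -> R from 61
Insert 62: R from 42 -> R from 61 -> L from 88
Insert 92: R from 42 -> R from 61 -> R from 88

In-order: [8, 36, 42, 61, 62, 88, 92]


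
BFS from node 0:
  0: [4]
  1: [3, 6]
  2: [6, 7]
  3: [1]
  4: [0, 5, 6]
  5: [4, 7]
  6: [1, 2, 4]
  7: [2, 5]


Visit 0, enqueue [4]
Visit 4, enqueue [5, 6]
Visit 5, enqueue [7]
Visit 6, enqueue [1, 2]
Visit 7, enqueue []
Visit 1, enqueue [3]
Visit 2, enqueue []
Visit 3, enqueue []

BFS order: [0, 4, 5, 6, 7, 1, 2, 3]


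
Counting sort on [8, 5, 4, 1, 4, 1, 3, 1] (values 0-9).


Input: [8, 5, 4, 1, 4, 1, 3, 1]
Counts: [0, 3, 0, 1, 2, 1, 0, 0, 1, 0]

Sorted: [1, 1, 1, 3, 4, 4, 5, 8]


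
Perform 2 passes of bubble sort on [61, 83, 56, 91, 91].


Initial: [61, 83, 56, 91, 91]
Pass 1: [61, 56, 83, 91, 91] (1 swaps)
Pass 2: [56, 61, 83, 91, 91] (1 swaps)

After 2 passes: [56, 61, 83, 91, 91]


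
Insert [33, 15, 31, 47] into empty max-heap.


Insert 33: [33]
Insert 15: [33, 15]
Insert 31: [33, 15, 31]
Insert 47: [47, 33, 31, 15]

Final heap: [47, 33, 31, 15]


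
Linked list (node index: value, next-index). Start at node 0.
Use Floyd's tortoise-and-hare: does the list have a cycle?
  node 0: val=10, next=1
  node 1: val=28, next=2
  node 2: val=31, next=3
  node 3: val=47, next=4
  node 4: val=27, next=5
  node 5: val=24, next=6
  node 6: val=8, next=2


Floyd's tortoise (slow, +1) and hare (fast, +2):
  init: slow=0, fast=0
  step 1: slow=1, fast=2
  step 2: slow=2, fast=4
  step 3: slow=3, fast=6
  step 4: slow=4, fast=3
  step 5: slow=5, fast=5
  slow == fast at node 5: cycle detected

Cycle: yes


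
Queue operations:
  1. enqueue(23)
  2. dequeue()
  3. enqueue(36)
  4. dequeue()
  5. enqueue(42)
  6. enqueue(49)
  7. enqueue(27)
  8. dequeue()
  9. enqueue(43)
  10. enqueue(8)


enqueue(23) -> [23]
dequeue()->23, []
enqueue(36) -> [36]
dequeue()->36, []
enqueue(42) -> [42]
enqueue(49) -> [42, 49]
enqueue(27) -> [42, 49, 27]
dequeue()->42, [49, 27]
enqueue(43) -> [49, 27, 43]
enqueue(8) -> [49, 27, 43, 8]

Final queue: [49, 27, 43, 8]


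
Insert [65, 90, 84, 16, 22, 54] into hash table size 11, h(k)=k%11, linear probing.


Insert 65: h=10 -> slot 10
Insert 90: h=2 -> slot 2
Insert 84: h=7 -> slot 7
Insert 16: h=5 -> slot 5
Insert 22: h=0 -> slot 0
Insert 54: h=10, 2 probes -> slot 1

Table: [22, 54, 90, None, None, 16, None, 84, None, None, 65]


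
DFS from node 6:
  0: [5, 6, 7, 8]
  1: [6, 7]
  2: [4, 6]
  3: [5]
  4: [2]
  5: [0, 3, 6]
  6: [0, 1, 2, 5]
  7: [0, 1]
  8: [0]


Visit 6, push [5, 2, 1, 0]
Visit 0, push [8, 7, 5]
Visit 5, push [3]
Visit 3, push []
Visit 7, push [1]
Visit 1, push []
Visit 8, push []
Visit 2, push [4]
Visit 4, push []

DFS order: [6, 0, 5, 3, 7, 1, 8, 2, 4]


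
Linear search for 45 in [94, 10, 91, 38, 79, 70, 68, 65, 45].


i=0: 94!=45
i=1: 10!=45
i=2: 91!=45
i=3: 38!=45
i=4: 79!=45
i=5: 70!=45
i=6: 68!=45
i=7: 65!=45
i=8: 45==45 found!

Found at 8, 9 comps


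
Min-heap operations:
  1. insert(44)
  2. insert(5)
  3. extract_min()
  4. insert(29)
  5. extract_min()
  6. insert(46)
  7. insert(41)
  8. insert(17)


insert(44) -> [44]
insert(5) -> [5, 44]
extract_min()->5, [44]
insert(29) -> [29, 44]
extract_min()->29, [44]
insert(46) -> [44, 46]
insert(41) -> [41, 46, 44]
insert(17) -> [17, 41, 44, 46]

Final heap: [17, 41, 44, 46]


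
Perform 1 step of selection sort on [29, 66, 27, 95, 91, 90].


Initial: [29, 66, 27, 95, 91, 90]
Step 1: min=27 at 2
  Swap: [27, 66, 29, 95, 91, 90]

After 1 step: [27, 66, 29, 95, 91, 90]


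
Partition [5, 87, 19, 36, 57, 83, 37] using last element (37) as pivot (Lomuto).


Pivot: 37
  5 <= 37: advance i (no swap)
  19 <= 37: swap -> [5, 19, 87, 36, 57, 83, 37]
  36 <= 37: swap -> [5, 19, 36, 87, 57, 83, 37]
Place pivot at 3: [5, 19, 36, 37, 57, 83, 87]

Partitioned: [5, 19, 36, 37, 57, 83, 87]


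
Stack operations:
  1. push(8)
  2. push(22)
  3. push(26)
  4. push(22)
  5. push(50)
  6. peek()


push(8) -> [8]
push(22) -> [8, 22]
push(26) -> [8, 22, 26]
push(22) -> [8, 22, 26, 22]
push(50) -> [8, 22, 26, 22, 50]
peek()->50

Final stack: [8, 22, 26, 22, 50]


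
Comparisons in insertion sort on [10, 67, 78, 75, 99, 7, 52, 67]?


Algorithm: insertion sort
Input: [10, 67, 78, 75, 99, 7, 52, 67]
Sorted: [7, 10, 52, 67, 67, 75, 78, 99]

19


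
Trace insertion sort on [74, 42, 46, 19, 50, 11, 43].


Initial: [74, 42, 46, 19, 50, 11, 43]
Insert 42: [42, 74, 46, 19, 50, 11, 43]
Insert 46: [42, 46, 74, 19, 50, 11, 43]
Insert 19: [19, 42, 46, 74, 50, 11, 43]
Insert 50: [19, 42, 46, 50, 74, 11, 43]
Insert 11: [11, 19, 42, 46, 50, 74, 43]
Insert 43: [11, 19, 42, 43, 46, 50, 74]

Sorted: [11, 19, 42, 43, 46, 50, 74]


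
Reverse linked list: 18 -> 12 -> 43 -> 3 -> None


Step 1: curr=18, set curr.next=prev(None) | reversed so far: 18
Step 2: curr=12, set curr.next=prev(18) | reversed so far: 12 -> 18
Step 3: curr=43, set curr.next=prev(12) | reversed so far: 43 -> 12 -> 18
Step 4: curr=3, set curr.next=prev(43) | reversed so far: 3 -> 43 -> 12 -> 18

3 -> 43 -> 12 -> 18 -> None


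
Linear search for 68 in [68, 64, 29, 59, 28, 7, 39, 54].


i=0: 68==68 found!

Found at 0, 1 comps


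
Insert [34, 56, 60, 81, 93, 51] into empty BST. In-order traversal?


Insert 34: root
Insert 56: R from 34
Insert 60: R from 34 -> R from 56
Insert 81: R from 34 -> R from 56 -> R from 60
Insert 93: R from 34 -> R from 56 -> R from 60 -> R from 81
Insert 51: R from 34 -> L from 56

In-order: [34, 51, 56, 60, 81, 93]


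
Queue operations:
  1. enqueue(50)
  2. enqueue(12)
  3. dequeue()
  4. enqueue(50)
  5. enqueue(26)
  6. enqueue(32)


enqueue(50) -> [50]
enqueue(12) -> [50, 12]
dequeue()->50, [12]
enqueue(50) -> [12, 50]
enqueue(26) -> [12, 50, 26]
enqueue(32) -> [12, 50, 26, 32]

Final queue: [12, 50, 26, 32]


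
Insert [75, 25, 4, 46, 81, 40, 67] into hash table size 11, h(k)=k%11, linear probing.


Insert 75: h=9 -> slot 9
Insert 25: h=3 -> slot 3
Insert 4: h=4 -> slot 4
Insert 46: h=2 -> slot 2
Insert 81: h=4, 1 probes -> slot 5
Insert 40: h=7 -> slot 7
Insert 67: h=1 -> slot 1

Table: [None, 67, 46, 25, 4, 81, None, 40, None, 75, None]


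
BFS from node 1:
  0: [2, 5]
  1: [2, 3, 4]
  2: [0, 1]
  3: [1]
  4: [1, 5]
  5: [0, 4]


Visit 1, enqueue [2, 3, 4]
Visit 2, enqueue [0]
Visit 3, enqueue []
Visit 4, enqueue [5]
Visit 0, enqueue []
Visit 5, enqueue []

BFS order: [1, 2, 3, 4, 0, 5]


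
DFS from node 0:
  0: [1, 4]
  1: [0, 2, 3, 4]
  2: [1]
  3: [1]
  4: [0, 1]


Visit 0, push [4, 1]
Visit 1, push [4, 3, 2]
Visit 2, push []
Visit 3, push []
Visit 4, push []

DFS order: [0, 1, 2, 3, 4]


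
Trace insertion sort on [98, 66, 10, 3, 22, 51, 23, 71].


Initial: [98, 66, 10, 3, 22, 51, 23, 71]
Insert 66: [66, 98, 10, 3, 22, 51, 23, 71]
Insert 10: [10, 66, 98, 3, 22, 51, 23, 71]
Insert 3: [3, 10, 66, 98, 22, 51, 23, 71]
Insert 22: [3, 10, 22, 66, 98, 51, 23, 71]
Insert 51: [3, 10, 22, 51, 66, 98, 23, 71]
Insert 23: [3, 10, 22, 23, 51, 66, 98, 71]
Insert 71: [3, 10, 22, 23, 51, 66, 71, 98]

Sorted: [3, 10, 22, 23, 51, 66, 71, 98]


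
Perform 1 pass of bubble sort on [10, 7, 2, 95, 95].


Initial: [10, 7, 2, 95, 95]
Pass 1: [7, 2, 10, 95, 95] (2 swaps)

After 1 pass: [7, 2, 10, 95, 95]


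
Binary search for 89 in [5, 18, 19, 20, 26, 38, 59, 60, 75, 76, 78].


Step 1: lo=0, hi=10, mid=5, val=38
Step 2: lo=6, hi=10, mid=8, val=75
Step 3: lo=9, hi=10, mid=9, val=76
Step 4: lo=10, hi=10, mid=10, val=78

Not found


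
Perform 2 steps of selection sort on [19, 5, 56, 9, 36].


Initial: [19, 5, 56, 9, 36]
Step 1: min=5 at 1
  Swap: [5, 19, 56, 9, 36]
Step 2: min=9 at 3
  Swap: [5, 9, 56, 19, 36]

After 2 steps: [5, 9, 56, 19, 36]


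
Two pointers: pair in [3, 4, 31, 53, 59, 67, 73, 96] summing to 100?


lo=0(3)+hi=7(96)=99
lo=1(4)+hi=7(96)=100

Yes: 4+96=100


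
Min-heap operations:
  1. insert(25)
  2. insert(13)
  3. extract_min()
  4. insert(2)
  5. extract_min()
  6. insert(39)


insert(25) -> [25]
insert(13) -> [13, 25]
extract_min()->13, [25]
insert(2) -> [2, 25]
extract_min()->2, [25]
insert(39) -> [25, 39]

Final heap: [25, 39]


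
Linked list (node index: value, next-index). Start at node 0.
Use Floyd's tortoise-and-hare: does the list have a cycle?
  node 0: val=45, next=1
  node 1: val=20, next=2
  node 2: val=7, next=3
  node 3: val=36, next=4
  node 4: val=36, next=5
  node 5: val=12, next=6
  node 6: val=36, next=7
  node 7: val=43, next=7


Floyd's tortoise (slow, +1) and hare (fast, +2):
  init: slow=0, fast=0
  step 1: slow=1, fast=2
  step 2: slow=2, fast=4
  step 3: slow=3, fast=6
  step 4: slow=4, fast=7
  step 5: slow=5, fast=7
  step 6: slow=6, fast=7
  step 7: slow=7, fast=7
  slow == fast at node 7: cycle detected

Cycle: yes


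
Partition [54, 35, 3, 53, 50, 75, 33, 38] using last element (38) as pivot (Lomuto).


Pivot: 38
  35 <= 38: swap -> [35, 54, 3, 53, 50, 75, 33, 38]
  3 <= 38: swap -> [35, 3, 54, 53, 50, 75, 33, 38]
  33 <= 38: swap -> [35, 3, 33, 53, 50, 75, 54, 38]
Place pivot at 3: [35, 3, 33, 38, 50, 75, 54, 53]

Partitioned: [35, 3, 33, 38, 50, 75, 54, 53]


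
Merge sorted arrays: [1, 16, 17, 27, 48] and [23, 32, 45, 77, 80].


Take 1 from A
Take 16 from A
Take 17 from A
Take 23 from B
Take 27 from A
Take 32 from B
Take 45 from B
Take 48 from A

Merged: [1, 16, 17, 23, 27, 32, 45, 48, 77, 80]


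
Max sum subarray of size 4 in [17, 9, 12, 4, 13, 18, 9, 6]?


[0:4]: 42
[1:5]: 38
[2:6]: 47
[3:7]: 44
[4:8]: 46

Max: 47 at [2:6]


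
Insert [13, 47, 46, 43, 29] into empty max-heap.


Insert 13: [13]
Insert 47: [47, 13]
Insert 46: [47, 13, 46]
Insert 43: [47, 43, 46, 13]
Insert 29: [47, 43, 46, 13, 29]

Final heap: [47, 43, 46, 13, 29]


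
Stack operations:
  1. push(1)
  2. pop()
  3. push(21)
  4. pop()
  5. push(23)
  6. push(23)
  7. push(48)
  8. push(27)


push(1) -> [1]
pop()->1, []
push(21) -> [21]
pop()->21, []
push(23) -> [23]
push(23) -> [23, 23]
push(48) -> [23, 23, 48]
push(27) -> [23, 23, 48, 27]

Final stack: [23, 23, 48, 27]


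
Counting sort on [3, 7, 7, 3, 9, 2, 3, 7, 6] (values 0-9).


Input: [3, 7, 7, 3, 9, 2, 3, 7, 6]
Counts: [0, 0, 1, 3, 0, 0, 1, 3, 0, 1]

Sorted: [2, 3, 3, 3, 6, 7, 7, 7, 9]


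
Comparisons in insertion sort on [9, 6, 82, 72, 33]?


Algorithm: insertion sort
Input: [9, 6, 82, 72, 33]
Sorted: [6, 9, 33, 72, 82]

7


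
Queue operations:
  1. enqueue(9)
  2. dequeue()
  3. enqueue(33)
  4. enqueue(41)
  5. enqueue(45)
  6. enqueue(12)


enqueue(9) -> [9]
dequeue()->9, []
enqueue(33) -> [33]
enqueue(41) -> [33, 41]
enqueue(45) -> [33, 41, 45]
enqueue(12) -> [33, 41, 45, 12]

Final queue: [33, 41, 45, 12]


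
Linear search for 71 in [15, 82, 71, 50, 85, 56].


i=0: 15!=71
i=1: 82!=71
i=2: 71==71 found!

Found at 2, 3 comps


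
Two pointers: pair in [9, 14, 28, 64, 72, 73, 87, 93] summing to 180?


lo=0(9)+hi=7(93)=102
lo=1(14)+hi=7(93)=107
lo=2(28)+hi=7(93)=121
lo=3(64)+hi=7(93)=157
lo=4(72)+hi=7(93)=165
lo=5(73)+hi=7(93)=166
lo=6(87)+hi=7(93)=180

Yes: 87+93=180


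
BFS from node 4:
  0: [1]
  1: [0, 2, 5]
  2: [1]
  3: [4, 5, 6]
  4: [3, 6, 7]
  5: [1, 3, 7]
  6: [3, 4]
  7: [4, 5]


Visit 4, enqueue [3, 6, 7]
Visit 3, enqueue [5]
Visit 6, enqueue []
Visit 7, enqueue []
Visit 5, enqueue [1]
Visit 1, enqueue [0, 2]
Visit 0, enqueue []
Visit 2, enqueue []

BFS order: [4, 3, 6, 7, 5, 1, 0, 2]


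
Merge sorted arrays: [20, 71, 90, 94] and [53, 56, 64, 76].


Take 20 from A
Take 53 from B
Take 56 from B
Take 64 from B
Take 71 from A
Take 76 from B

Merged: [20, 53, 56, 64, 71, 76, 90, 94]


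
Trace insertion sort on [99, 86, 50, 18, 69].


Initial: [99, 86, 50, 18, 69]
Insert 86: [86, 99, 50, 18, 69]
Insert 50: [50, 86, 99, 18, 69]
Insert 18: [18, 50, 86, 99, 69]
Insert 69: [18, 50, 69, 86, 99]

Sorted: [18, 50, 69, 86, 99]


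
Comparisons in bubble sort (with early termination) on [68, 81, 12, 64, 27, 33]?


Algorithm: bubble sort (with early termination)
Input: [68, 81, 12, 64, 27, 33]
Sorted: [12, 27, 33, 64, 68, 81]

14


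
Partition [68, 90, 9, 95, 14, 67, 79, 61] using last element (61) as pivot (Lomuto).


Pivot: 61
  9 <= 61: swap -> [9, 90, 68, 95, 14, 67, 79, 61]
  14 <= 61: swap -> [9, 14, 68, 95, 90, 67, 79, 61]
Place pivot at 2: [9, 14, 61, 95, 90, 67, 79, 68]

Partitioned: [9, 14, 61, 95, 90, 67, 79, 68]


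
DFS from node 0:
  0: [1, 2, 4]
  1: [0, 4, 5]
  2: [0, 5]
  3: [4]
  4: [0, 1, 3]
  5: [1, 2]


Visit 0, push [4, 2, 1]
Visit 1, push [5, 4]
Visit 4, push [3]
Visit 3, push []
Visit 5, push [2]
Visit 2, push []

DFS order: [0, 1, 4, 3, 5, 2]


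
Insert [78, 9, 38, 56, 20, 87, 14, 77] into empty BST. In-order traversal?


Insert 78: root
Insert 9: L from 78
Insert 38: L from 78 -> R from 9
Insert 56: L from 78 -> R from 9 -> R from 38
Insert 20: L from 78 -> R from 9 -> L from 38
Insert 87: R from 78
Insert 14: L from 78 -> R from 9 -> L from 38 -> L from 20
Insert 77: L from 78 -> R from 9 -> R from 38 -> R from 56

In-order: [9, 14, 20, 38, 56, 77, 78, 87]


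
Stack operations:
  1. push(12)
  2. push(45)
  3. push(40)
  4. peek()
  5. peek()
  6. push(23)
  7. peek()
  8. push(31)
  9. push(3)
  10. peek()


push(12) -> [12]
push(45) -> [12, 45]
push(40) -> [12, 45, 40]
peek()->40
peek()->40
push(23) -> [12, 45, 40, 23]
peek()->23
push(31) -> [12, 45, 40, 23, 31]
push(3) -> [12, 45, 40, 23, 31, 3]
peek()->3

Final stack: [12, 45, 40, 23, 31, 3]


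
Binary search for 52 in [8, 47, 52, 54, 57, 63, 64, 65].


Step 1: lo=0, hi=7, mid=3, val=54
Step 2: lo=0, hi=2, mid=1, val=47
Step 3: lo=2, hi=2, mid=2, val=52

Found at index 2


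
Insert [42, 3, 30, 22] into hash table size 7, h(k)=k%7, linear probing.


Insert 42: h=0 -> slot 0
Insert 3: h=3 -> slot 3
Insert 30: h=2 -> slot 2
Insert 22: h=1 -> slot 1

Table: [42, 22, 30, 3, None, None, None]


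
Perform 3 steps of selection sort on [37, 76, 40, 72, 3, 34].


Initial: [37, 76, 40, 72, 3, 34]
Step 1: min=3 at 4
  Swap: [3, 76, 40, 72, 37, 34]
Step 2: min=34 at 5
  Swap: [3, 34, 40, 72, 37, 76]
Step 3: min=37 at 4
  Swap: [3, 34, 37, 72, 40, 76]

After 3 steps: [3, 34, 37, 72, 40, 76]


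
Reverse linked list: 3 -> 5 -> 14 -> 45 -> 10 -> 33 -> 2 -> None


Step 1: curr=3, set curr.next=prev(None) | reversed so far: 3
Step 2: curr=5, set curr.next=prev(3) | reversed so far: 5 -> 3
Step 3: curr=14, set curr.next=prev(5) | reversed so far: 14 -> 5 -> 3
Step 4: curr=45, set curr.next=prev(14) | reversed so far: 45 -> 14 -> 5 -> 3
Step 5: curr=10, set curr.next=prev(45) | reversed so far: 10 -> 45 -> 14 -> 5 -> 3
Step 6: curr=33, set curr.next=prev(10) | reversed so far: 33 -> 10 -> 45 -> 14 -> 5 -> 3
Step 7: curr=2, set curr.next=prev(33) | reversed so far: 2 -> 33 -> 10 -> 45 -> 14 -> 5 -> 3

2 -> 33 -> 10 -> 45 -> 14 -> 5 -> 3 -> None


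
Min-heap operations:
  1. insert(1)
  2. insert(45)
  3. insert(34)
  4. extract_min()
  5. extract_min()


insert(1) -> [1]
insert(45) -> [1, 45]
insert(34) -> [1, 45, 34]
extract_min()->1, [34, 45]
extract_min()->34, [45]

Final heap: [45]


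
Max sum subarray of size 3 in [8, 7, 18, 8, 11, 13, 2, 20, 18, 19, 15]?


[0:3]: 33
[1:4]: 33
[2:5]: 37
[3:6]: 32
[4:7]: 26
[5:8]: 35
[6:9]: 40
[7:10]: 57
[8:11]: 52

Max: 57 at [7:10]


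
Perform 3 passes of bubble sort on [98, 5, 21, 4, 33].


Initial: [98, 5, 21, 4, 33]
Pass 1: [5, 21, 4, 33, 98] (4 swaps)
Pass 2: [5, 4, 21, 33, 98] (1 swaps)
Pass 3: [4, 5, 21, 33, 98] (1 swaps)

After 3 passes: [4, 5, 21, 33, 98]


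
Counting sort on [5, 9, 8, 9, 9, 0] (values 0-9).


Input: [5, 9, 8, 9, 9, 0]
Counts: [1, 0, 0, 0, 0, 1, 0, 0, 1, 3]

Sorted: [0, 5, 8, 9, 9, 9]


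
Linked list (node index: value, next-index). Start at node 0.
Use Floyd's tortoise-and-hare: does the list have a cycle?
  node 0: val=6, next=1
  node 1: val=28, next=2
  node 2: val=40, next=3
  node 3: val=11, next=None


Floyd's tortoise (slow, +1) and hare (fast, +2):
  init: slow=0, fast=0
  step 1: slow=1, fast=2
  step 2: fast 2->3->None, no cycle

Cycle: no


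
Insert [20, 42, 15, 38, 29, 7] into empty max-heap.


Insert 20: [20]
Insert 42: [42, 20]
Insert 15: [42, 20, 15]
Insert 38: [42, 38, 15, 20]
Insert 29: [42, 38, 15, 20, 29]
Insert 7: [42, 38, 15, 20, 29, 7]

Final heap: [42, 38, 15, 20, 29, 7]


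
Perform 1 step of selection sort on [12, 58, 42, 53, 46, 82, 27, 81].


Initial: [12, 58, 42, 53, 46, 82, 27, 81]
Step 1: min=12 at 0
  Swap: [12, 58, 42, 53, 46, 82, 27, 81]

After 1 step: [12, 58, 42, 53, 46, 82, 27, 81]


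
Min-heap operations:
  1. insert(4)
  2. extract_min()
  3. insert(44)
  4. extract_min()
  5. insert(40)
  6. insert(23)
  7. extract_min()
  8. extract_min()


insert(4) -> [4]
extract_min()->4, []
insert(44) -> [44]
extract_min()->44, []
insert(40) -> [40]
insert(23) -> [23, 40]
extract_min()->23, [40]
extract_min()->40, []

Final heap: []


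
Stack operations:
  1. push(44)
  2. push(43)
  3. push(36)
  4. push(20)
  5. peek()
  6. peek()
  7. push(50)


push(44) -> [44]
push(43) -> [44, 43]
push(36) -> [44, 43, 36]
push(20) -> [44, 43, 36, 20]
peek()->20
peek()->20
push(50) -> [44, 43, 36, 20, 50]

Final stack: [44, 43, 36, 20, 50]


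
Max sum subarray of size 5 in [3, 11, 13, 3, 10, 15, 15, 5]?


[0:5]: 40
[1:6]: 52
[2:7]: 56
[3:8]: 48

Max: 56 at [2:7]


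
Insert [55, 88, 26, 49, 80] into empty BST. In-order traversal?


Insert 55: root
Insert 88: R from 55
Insert 26: L from 55
Insert 49: L from 55 -> R from 26
Insert 80: R from 55 -> L from 88

In-order: [26, 49, 55, 80, 88]


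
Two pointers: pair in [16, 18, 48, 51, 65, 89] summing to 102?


lo=0(16)+hi=5(89)=105
lo=0(16)+hi=4(65)=81
lo=1(18)+hi=4(65)=83
lo=2(48)+hi=4(65)=113
lo=2(48)+hi=3(51)=99

No pair found


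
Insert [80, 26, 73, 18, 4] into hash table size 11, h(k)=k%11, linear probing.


Insert 80: h=3 -> slot 3
Insert 26: h=4 -> slot 4
Insert 73: h=7 -> slot 7
Insert 18: h=7, 1 probes -> slot 8
Insert 4: h=4, 1 probes -> slot 5

Table: [None, None, None, 80, 26, 4, None, 73, 18, None, None]


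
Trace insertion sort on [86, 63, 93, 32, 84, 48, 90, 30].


Initial: [86, 63, 93, 32, 84, 48, 90, 30]
Insert 63: [63, 86, 93, 32, 84, 48, 90, 30]
Insert 93: [63, 86, 93, 32, 84, 48, 90, 30]
Insert 32: [32, 63, 86, 93, 84, 48, 90, 30]
Insert 84: [32, 63, 84, 86, 93, 48, 90, 30]
Insert 48: [32, 48, 63, 84, 86, 93, 90, 30]
Insert 90: [32, 48, 63, 84, 86, 90, 93, 30]
Insert 30: [30, 32, 48, 63, 84, 86, 90, 93]

Sorted: [30, 32, 48, 63, 84, 86, 90, 93]


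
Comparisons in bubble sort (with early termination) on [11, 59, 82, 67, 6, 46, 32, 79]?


Algorithm: bubble sort (with early termination)
Input: [11, 59, 82, 67, 6, 46, 32, 79]
Sorted: [6, 11, 32, 46, 59, 67, 79, 82]

25


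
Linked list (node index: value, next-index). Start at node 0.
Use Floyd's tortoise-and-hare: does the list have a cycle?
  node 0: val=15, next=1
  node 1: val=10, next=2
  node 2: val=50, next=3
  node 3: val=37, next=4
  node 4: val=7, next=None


Floyd's tortoise (slow, +1) and hare (fast, +2):
  init: slow=0, fast=0
  step 1: slow=1, fast=2
  step 2: slow=2, fast=4
  step 3: fast -> None, no cycle

Cycle: no


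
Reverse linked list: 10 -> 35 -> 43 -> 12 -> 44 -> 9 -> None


Step 1: curr=10, set curr.next=prev(None) | reversed so far: 10
Step 2: curr=35, set curr.next=prev(10) | reversed so far: 35 -> 10
Step 3: curr=43, set curr.next=prev(35) | reversed so far: 43 -> 35 -> 10
Step 4: curr=12, set curr.next=prev(43) | reversed so far: 12 -> 43 -> 35 -> 10
Step 5: curr=44, set curr.next=prev(12) | reversed so far: 44 -> 12 -> 43 -> 35 -> 10
Step 6: curr=9, set curr.next=prev(44) | reversed so far: 9 -> 44 -> 12 -> 43 -> 35 -> 10

9 -> 44 -> 12 -> 43 -> 35 -> 10 -> None


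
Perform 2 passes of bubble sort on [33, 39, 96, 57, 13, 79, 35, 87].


Initial: [33, 39, 96, 57, 13, 79, 35, 87]
Pass 1: [33, 39, 57, 13, 79, 35, 87, 96] (5 swaps)
Pass 2: [33, 39, 13, 57, 35, 79, 87, 96] (2 swaps)

After 2 passes: [33, 39, 13, 57, 35, 79, 87, 96]


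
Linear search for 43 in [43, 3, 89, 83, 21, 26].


i=0: 43==43 found!

Found at 0, 1 comps


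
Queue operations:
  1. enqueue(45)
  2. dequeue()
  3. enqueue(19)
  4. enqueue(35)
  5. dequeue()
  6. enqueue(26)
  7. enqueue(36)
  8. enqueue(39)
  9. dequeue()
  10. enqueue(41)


enqueue(45) -> [45]
dequeue()->45, []
enqueue(19) -> [19]
enqueue(35) -> [19, 35]
dequeue()->19, [35]
enqueue(26) -> [35, 26]
enqueue(36) -> [35, 26, 36]
enqueue(39) -> [35, 26, 36, 39]
dequeue()->35, [26, 36, 39]
enqueue(41) -> [26, 36, 39, 41]

Final queue: [26, 36, 39, 41]


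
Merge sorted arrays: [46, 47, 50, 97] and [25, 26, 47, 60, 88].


Take 25 from B
Take 26 from B
Take 46 from A
Take 47 from A
Take 47 from B
Take 50 from A
Take 60 from B
Take 88 from B

Merged: [25, 26, 46, 47, 47, 50, 60, 88, 97]


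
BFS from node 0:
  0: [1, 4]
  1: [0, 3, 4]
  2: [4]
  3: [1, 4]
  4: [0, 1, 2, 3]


Visit 0, enqueue [1, 4]
Visit 1, enqueue [3]
Visit 4, enqueue [2]
Visit 3, enqueue []
Visit 2, enqueue []

BFS order: [0, 1, 4, 3, 2]


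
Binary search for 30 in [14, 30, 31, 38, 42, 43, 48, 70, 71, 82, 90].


Step 1: lo=0, hi=10, mid=5, val=43
Step 2: lo=0, hi=4, mid=2, val=31
Step 3: lo=0, hi=1, mid=0, val=14
Step 4: lo=1, hi=1, mid=1, val=30

Found at index 1


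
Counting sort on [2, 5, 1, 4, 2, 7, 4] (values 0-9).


Input: [2, 5, 1, 4, 2, 7, 4]
Counts: [0, 1, 2, 0, 2, 1, 0, 1, 0, 0]

Sorted: [1, 2, 2, 4, 4, 5, 7]


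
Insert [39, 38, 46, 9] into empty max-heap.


Insert 39: [39]
Insert 38: [39, 38]
Insert 46: [46, 38, 39]
Insert 9: [46, 38, 39, 9]

Final heap: [46, 38, 39, 9]


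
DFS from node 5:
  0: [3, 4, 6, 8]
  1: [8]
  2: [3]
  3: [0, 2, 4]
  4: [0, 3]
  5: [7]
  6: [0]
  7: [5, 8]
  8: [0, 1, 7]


Visit 5, push [7]
Visit 7, push [8]
Visit 8, push [1, 0]
Visit 0, push [6, 4, 3]
Visit 3, push [4, 2]
Visit 2, push []
Visit 4, push []
Visit 6, push []
Visit 1, push []

DFS order: [5, 7, 8, 0, 3, 2, 4, 6, 1]


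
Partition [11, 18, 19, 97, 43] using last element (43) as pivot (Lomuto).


Pivot: 43
  11 <= 43: advance i (no swap)
  18 <= 43: advance i (no swap)
  19 <= 43: advance i (no swap)
Place pivot at 3: [11, 18, 19, 43, 97]

Partitioned: [11, 18, 19, 43, 97]


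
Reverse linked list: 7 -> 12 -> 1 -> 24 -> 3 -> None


Step 1: curr=7, set curr.next=prev(None) | reversed so far: 7
Step 2: curr=12, set curr.next=prev(7) | reversed so far: 12 -> 7
Step 3: curr=1, set curr.next=prev(12) | reversed so far: 1 -> 12 -> 7
Step 4: curr=24, set curr.next=prev(1) | reversed so far: 24 -> 1 -> 12 -> 7
Step 5: curr=3, set curr.next=prev(24) | reversed so far: 3 -> 24 -> 1 -> 12 -> 7

3 -> 24 -> 1 -> 12 -> 7 -> None


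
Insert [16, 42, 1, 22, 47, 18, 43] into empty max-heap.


Insert 16: [16]
Insert 42: [42, 16]
Insert 1: [42, 16, 1]
Insert 22: [42, 22, 1, 16]
Insert 47: [47, 42, 1, 16, 22]
Insert 18: [47, 42, 18, 16, 22, 1]
Insert 43: [47, 42, 43, 16, 22, 1, 18]

Final heap: [47, 42, 43, 16, 22, 1, 18]


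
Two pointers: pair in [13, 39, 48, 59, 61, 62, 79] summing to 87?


lo=0(13)+hi=6(79)=92
lo=0(13)+hi=5(62)=75
lo=1(39)+hi=5(62)=101
lo=1(39)+hi=4(61)=100
lo=1(39)+hi=3(59)=98
lo=1(39)+hi=2(48)=87

Yes: 39+48=87


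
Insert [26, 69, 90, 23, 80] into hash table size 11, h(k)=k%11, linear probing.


Insert 26: h=4 -> slot 4
Insert 69: h=3 -> slot 3
Insert 90: h=2 -> slot 2
Insert 23: h=1 -> slot 1
Insert 80: h=3, 2 probes -> slot 5

Table: [None, 23, 90, 69, 26, 80, None, None, None, None, None]


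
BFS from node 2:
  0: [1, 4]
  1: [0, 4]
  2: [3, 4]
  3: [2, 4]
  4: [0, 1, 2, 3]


Visit 2, enqueue [3, 4]
Visit 3, enqueue []
Visit 4, enqueue [0, 1]
Visit 0, enqueue []
Visit 1, enqueue []

BFS order: [2, 3, 4, 0, 1]


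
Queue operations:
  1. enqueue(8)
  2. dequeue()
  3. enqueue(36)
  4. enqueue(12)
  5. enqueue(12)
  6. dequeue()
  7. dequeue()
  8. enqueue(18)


enqueue(8) -> [8]
dequeue()->8, []
enqueue(36) -> [36]
enqueue(12) -> [36, 12]
enqueue(12) -> [36, 12, 12]
dequeue()->36, [12, 12]
dequeue()->12, [12]
enqueue(18) -> [12, 18]

Final queue: [12, 18]


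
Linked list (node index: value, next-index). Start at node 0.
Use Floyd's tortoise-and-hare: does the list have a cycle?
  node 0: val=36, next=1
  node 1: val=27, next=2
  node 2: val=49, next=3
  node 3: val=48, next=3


Floyd's tortoise (slow, +1) and hare (fast, +2):
  init: slow=0, fast=0
  step 1: slow=1, fast=2
  step 2: slow=2, fast=3
  step 3: slow=3, fast=3
  slow == fast at node 3: cycle detected

Cycle: yes


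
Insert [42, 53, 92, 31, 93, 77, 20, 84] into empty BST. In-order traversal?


Insert 42: root
Insert 53: R from 42
Insert 92: R from 42 -> R from 53
Insert 31: L from 42
Insert 93: R from 42 -> R from 53 -> R from 92
Insert 77: R from 42 -> R from 53 -> L from 92
Insert 20: L from 42 -> L from 31
Insert 84: R from 42 -> R from 53 -> L from 92 -> R from 77

In-order: [20, 31, 42, 53, 77, 84, 92, 93]


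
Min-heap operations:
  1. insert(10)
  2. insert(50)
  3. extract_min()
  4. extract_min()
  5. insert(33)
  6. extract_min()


insert(10) -> [10]
insert(50) -> [10, 50]
extract_min()->10, [50]
extract_min()->50, []
insert(33) -> [33]
extract_min()->33, []

Final heap: []
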